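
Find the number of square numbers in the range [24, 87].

The n-th square number is n².
Smallest index with value ≥ 24: n = 5 (giving 25).
Largest index with value ≤ 87: n = 9 (giving 81).
Indices 5 through 9: 5 terms.

5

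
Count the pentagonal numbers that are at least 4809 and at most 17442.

The n-th pentagonal number is n(3n−1)/2.
Smallest index with value ≥ 4809: n = 57 (giving 4845).
Largest index with value ≤ 17442: n = 108 (giving 17442).
Indices 57 through 108: 52 terms.

52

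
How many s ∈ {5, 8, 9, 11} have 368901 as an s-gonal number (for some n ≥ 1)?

s = 5: P(5, 496) = 368776 and P(5, 497) = 370265; 368901 is not s-gonal.
s = 8: P(8, 351) = 368901. ✓
s = 9: P(9, 325) = 368875 and P(9, 326) = 371151; 368901 is not s-gonal.
s = 11: P(11, 286) = 367081 and P(11, 287) = 369656; 368901 is not s-gonal.
Hits: s ∈ {8} → 1.

1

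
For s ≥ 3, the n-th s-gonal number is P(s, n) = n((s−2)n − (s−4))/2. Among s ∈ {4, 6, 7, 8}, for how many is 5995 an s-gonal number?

s = 4: P(4, 77) = 5929 and P(4, 78) = 6084; 5995 is not s-gonal.
s = 6: P(6, 55) = 5995. ✓
s = 7: P(7, 49) = 5929 and P(7, 50) = 6175; 5995 is not s-gonal.
s = 8: P(8, 45) = 5985 and P(8, 46) = 6256; 5995 is not s-gonal.
Hits: s ∈ {6} → 1.

1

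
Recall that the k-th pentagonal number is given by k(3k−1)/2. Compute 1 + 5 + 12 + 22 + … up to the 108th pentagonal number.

635688

Σ i(3i−1)/2 = (3Σi² − Σi) / 2 over i = 1..108.
Σi = 5886 and Σi² = 425754.
(3·425754 − 1·5886) / 2 = 1271376/2 = 635688.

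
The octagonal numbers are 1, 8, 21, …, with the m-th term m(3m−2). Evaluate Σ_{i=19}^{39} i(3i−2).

54075

Σ i(3i−2) = 3Σi² − 2Σi over i = 19..39.
Σi = 780 − 171 = 609 and Σi² = 20540 − 2109 = 18431.
3·18431 − 2·609 = 54075.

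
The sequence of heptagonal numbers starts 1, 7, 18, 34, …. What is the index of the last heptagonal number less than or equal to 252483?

318

Solve n(5n−3)/2 ≤ 252483 for integer n.
n = 318 gives 252333 ≤ 252483, while n = 319 gives 253924 > 252483; so the answer is index 318.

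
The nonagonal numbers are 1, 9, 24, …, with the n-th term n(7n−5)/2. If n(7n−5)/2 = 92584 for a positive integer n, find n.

163

Set n(7n−5)/2 = 92584, giving 7n² − 5n − 185168 = 0.
The discriminant is 25 + 56·92584 = 5184729, and √5184729 = 2277.
So n = (5 + 2277) / 14 = 2282/14 = 163.
Check: 163·(7·163 − 5)/2 = 92584. ✓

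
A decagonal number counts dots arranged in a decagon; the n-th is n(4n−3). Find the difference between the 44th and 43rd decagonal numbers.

Consecutive decagonal numbers differ by 8n − 7: here 8·44 − 7 = 345.

345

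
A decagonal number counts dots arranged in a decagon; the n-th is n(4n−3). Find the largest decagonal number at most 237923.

237412

Solve n(4n−3) ≤ 237923 for integer n.
n = 244 gives 237412 ≤ 237923, while n = 245 gives 239365 > 237923; so the answer is 237412.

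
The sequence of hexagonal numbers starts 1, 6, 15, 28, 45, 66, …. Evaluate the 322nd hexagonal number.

207046

The 322nd hexagonal number is n(2n−1) with n = 322.
322·(2·322 − 1) = 322·643 = 207046.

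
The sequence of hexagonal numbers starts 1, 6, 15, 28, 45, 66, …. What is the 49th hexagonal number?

4753

The 49th hexagonal number is n(2n−1) with n = 49.
49·(2·49 − 1) = 49·97 = 4753.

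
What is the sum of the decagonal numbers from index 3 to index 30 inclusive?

Σ i(4i−3) = 4Σi² − 3Σi over i = 3..30.
Σi = 465 − 3 = 462 and Σi² = 9455 − 5 = 9450.
4·9450 − 3·462 = 36414.

36414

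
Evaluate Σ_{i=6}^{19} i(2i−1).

4655

Σ i(2i−1) = 2Σi² − Σi over i = 6..19.
Σi = 190 − 15 = 175 and Σi² = 2470 − 55 = 2415.
2·2415 − 1·175 = 4655.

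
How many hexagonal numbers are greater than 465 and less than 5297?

36

The n-th hexagonal number is n(2n−1).
Smallest index with value > 465: n = 16 (giving 496).
Largest index with value < 5297: n = 51 (giving 5151).
Indices 16 through 51: 36 terms.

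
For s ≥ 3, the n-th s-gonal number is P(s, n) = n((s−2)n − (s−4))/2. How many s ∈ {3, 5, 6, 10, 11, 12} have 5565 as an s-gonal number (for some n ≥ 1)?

s = 3: P(3, 105) = 5565. ✓
s = 5: P(5, 61) = 5551 and P(5, 62) = 5735; 5565 is not s-gonal.
s = 6: P(6, 53) = 5565. ✓
s = 10: P(10, 37) = 5365 and P(10, 38) = 5662; 5565 is not s-gonal.
s = 11: P(11, 35) = 5390 and P(11, 36) = 5706; 5565 is not s-gonal.
s = 12: P(12, 33) = 5313 and P(12, 34) = 5644; 5565 is not s-gonal.
Hits: s ∈ {3, 6} → 2.

2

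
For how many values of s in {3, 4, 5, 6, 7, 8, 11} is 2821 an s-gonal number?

1

s = 3: P(3, 74) = 2775 and P(3, 75) = 2850; 2821 is not s-gonal.
s = 4: P(4, 53) = 2809 and P(4, 54) = 2916; 2821 is not s-gonal.
s = 5: P(5, 43) = 2752 and P(5, 44) = 2882; 2821 is not s-gonal.
s = 6: P(6, 37) = 2701 and P(6, 38) = 2850; 2821 is not s-gonal.
s = 7: P(7, 33) = 2673 and P(7, 34) = 2839; 2821 is not s-gonal.
s = 8: P(8, 31) = 2821. ✓
s = 11: P(11, 25) = 2725 and P(11, 26) = 2951; 2821 is not s-gonal.
Hits: s ∈ {8} → 1.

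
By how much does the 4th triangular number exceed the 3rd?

Consecutive triangular numbers differ by n: T_{4} − T_{3} = 4.

4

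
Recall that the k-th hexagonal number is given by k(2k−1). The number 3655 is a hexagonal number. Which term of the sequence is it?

43

Set n(2n−1) = 3655, giving 2n² − n − 3655 = 0.
The discriminant is 1 + 8·3655 = 29241, and √29241 = 171.
So n = (1 + 171) / 4 = 172/4 = 43.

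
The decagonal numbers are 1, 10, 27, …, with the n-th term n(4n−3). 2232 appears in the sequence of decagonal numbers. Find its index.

24

Set n(4n−3) = 2232, giving 4n² − 3n − 2232 = 0.
The discriminant is 9 + 16·2232 = 35721, and √35721 = 189.
So n = (3 + 189) / 8 = 192/8 = 24.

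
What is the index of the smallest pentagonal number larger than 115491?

278

Solve n(3n−1)/2 > 115491 for integer n.
The largest n with value ≤ 115491 is 277 (since 114955 ≤ 115491 < 115787), so the first above is n = 278, value 115787.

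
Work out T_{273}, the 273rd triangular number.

37401

The 273rd triangular number is n(n+1)/2 with n = 273.
273·274/2 = 74802/2 = 37401.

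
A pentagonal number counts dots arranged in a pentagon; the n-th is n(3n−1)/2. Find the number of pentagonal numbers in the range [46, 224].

The n-th pentagonal number is n(3n−1)/2.
Smallest index with value ≥ 46: n = 6 (giving 51).
Largest index with value ≤ 224: n = 12 (giving 210).
Indices 6 through 12: 7 terms.

7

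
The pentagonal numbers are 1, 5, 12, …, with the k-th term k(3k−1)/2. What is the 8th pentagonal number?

92

The 8th pentagonal number is n(3n−1)/2 with n = 8.
8·(3·8 − 1)/2 = 8·23/2 = 92.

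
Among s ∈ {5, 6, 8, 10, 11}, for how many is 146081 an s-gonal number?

s = 5: P(5, 312) = 145860 and P(5, 313) = 146797; 146081 is not s-gonal.
s = 6: P(6, 270) = 145530 and P(6, 271) = 146611; 146081 is not s-gonal.
s = 8: P(8, 221) = 146081. ✓
s = 10: P(10, 191) = 145351 and P(10, 192) = 146880; 146081 is not s-gonal.
s = 11: P(11, 180) = 145170 and P(11, 181) = 146791; 146081 is not s-gonal.
Hits: s ∈ {8} → 1.

1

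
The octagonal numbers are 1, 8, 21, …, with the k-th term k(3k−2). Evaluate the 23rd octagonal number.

The 23rd octagonal number is n(3n−2) with n = 23.
23·(3·23 − 2) = 23·67 = 1541.

1541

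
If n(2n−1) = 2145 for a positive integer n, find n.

33

Set n(2n−1) = 2145, giving 2n² − n − 2145 = 0.
The discriminant is 1 + 8·2145 = 17161, and √17161 = 131.
So n = (1 + 131) / 4 = 132/4 = 33.
Check: 33·(2·33 − 1) = 2145. ✓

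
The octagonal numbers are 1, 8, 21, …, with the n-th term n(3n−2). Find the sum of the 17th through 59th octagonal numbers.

202874

Σ i(3i−2) = 3Σi² − 2Σi over i = 17..59.
Σi = 1770 − 136 = 1634 and Σi² = 70210 − 1496 = 68714.
3·68714 − 2·1634 = 202874.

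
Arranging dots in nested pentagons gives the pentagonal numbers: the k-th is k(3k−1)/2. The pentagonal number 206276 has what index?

Set n(3n−1)/2 = 206276, giving 3n² − n − 412552 = 0.
The discriminant is 1 + 24·206276 = 4950625, and √4950625 = 2225.
So n = (1 + 2225) / 6 = 2226/6 = 371.
Check: 371·(3·371 − 1)/2 = 206276. ✓

371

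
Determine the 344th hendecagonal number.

The 344th hendecagonal number is n(9n−7)/2 with n = 344.
344·(9·344 − 7)/2 = 344·3089/2 = 531308.

531308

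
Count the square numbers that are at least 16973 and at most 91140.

171

The n-th square number is n².
Smallest index with value ≥ 16973: n = 131 (giving 17161).
Largest index with value ≤ 91140: n = 301 (giving 90601).
Indices 131 through 301: 171 terms.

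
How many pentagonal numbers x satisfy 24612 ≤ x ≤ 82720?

The n-th pentagonal number is n(3n−1)/2.
Smallest index with value ≥ 24612: n = 129 (giving 24897).
Largest index with value ≤ 82720: n = 235 (giving 82720).
Indices 129 through 235: 107 terms.

107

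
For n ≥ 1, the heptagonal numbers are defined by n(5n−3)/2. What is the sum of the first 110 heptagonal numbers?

1115180

Σ i(5i−3)/2 = (5Σi² − 3Σi) / 2 over i = 1..110.
Σi = 6105 and Σi² = 449735.
(5·449735 − 3·6105) / 2 = 2230360/2 = 1115180.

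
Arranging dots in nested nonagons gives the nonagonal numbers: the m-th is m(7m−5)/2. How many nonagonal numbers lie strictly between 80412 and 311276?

147

The n-th nonagonal number is n(7n−5)/2.
Smallest index with value > 80412: n = 152 (giving 80484).
Largest index with value < 311276: n = 298 (giving 310069).
Indices 152 through 298: 147 terms.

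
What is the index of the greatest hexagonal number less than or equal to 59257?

Solve n(2n−1) ≤ 59257 for integer n.
n = 172 gives 58996 ≤ 59257, while n = 173 gives 59685 > 59257; so the answer is index 172.

172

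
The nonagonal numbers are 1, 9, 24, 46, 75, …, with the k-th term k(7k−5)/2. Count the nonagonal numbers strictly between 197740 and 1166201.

339

The n-th nonagonal number is n(7n−5)/2.
Smallest index with value > 197740: n = 239 (giving 199326).
Largest index with value < 1166201: n = 577 (giving 1163809).
Indices 239 through 577: 339 terms.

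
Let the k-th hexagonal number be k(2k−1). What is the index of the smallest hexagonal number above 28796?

Solve n(2n−1) > 28796 for integer n.
The largest n with value ≤ 28796 is 120 (since 28680 ≤ 28796 < 29161), so the first above is n = 121, value 29161.

121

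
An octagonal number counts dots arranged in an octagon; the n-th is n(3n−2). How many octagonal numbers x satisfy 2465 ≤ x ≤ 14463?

41

The n-th octagonal number is n(3n−2).
Smallest index with value ≥ 2465: n = 29 (giving 2465).
Largest index with value ≤ 14463: n = 69 (giving 14145).
Indices 29 through 69: 41 terms.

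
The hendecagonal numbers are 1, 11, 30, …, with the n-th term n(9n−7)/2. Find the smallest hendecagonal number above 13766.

Solve n(9n−7)/2 > 13766 for integer n.
The largest n with value ≤ 13766 is 55 (since 13420 ≤ 13766 < 13916), so the first above is n = 56, value 13916.

13916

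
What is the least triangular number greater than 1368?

Solve n(n+1)/2 > 1368 for integer n.
The largest n with value ≤ 1368 is 51 (since 1326 ≤ 1368 < 1378), so the first above is n = 52, value 1378.

1378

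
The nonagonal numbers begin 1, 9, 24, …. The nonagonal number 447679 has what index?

358

Set n(7n−5)/2 = 447679, giving 7n² − 5n − 895358 = 0.
So n = (5 + 5007) / 14 = 5012/14 = 358.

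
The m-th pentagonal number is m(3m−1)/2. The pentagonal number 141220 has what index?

Set n(3n−1)/2 = 141220, giving 3n² − n − 282440 = 0.
The discriminant is 1 + 24·141220 = 3389281, and √3389281 = 1841.
So n = (1 + 1841) / 6 = 1842/6 = 307.
Check: 307·(3·307 − 1)/2 = 141220. ✓

307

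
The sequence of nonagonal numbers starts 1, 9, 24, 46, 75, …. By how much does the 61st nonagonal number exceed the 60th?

Consecutive nonagonal numbers differ by 7n − 6: here 7·61 − 6 = 421.

421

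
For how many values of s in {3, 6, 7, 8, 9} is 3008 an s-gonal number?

1

s = 3: P(3, 77) = 3003 and P(3, 78) = 3081; 3008 is not s-gonal.
s = 6: P(6, 39) = 3003 and P(6, 40) = 3160; 3008 is not s-gonal.
s = 7: P(7, 34) = 2839 and P(7, 35) = 3010; 3008 is not s-gonal.
s = 8: P(8, 32) = 3008. ✓
s = 9: P(9, 29) = 2871 and P(9, 30) = 3075; 3008 is not s-gonal.
Hits: s ∈ {8} → 1.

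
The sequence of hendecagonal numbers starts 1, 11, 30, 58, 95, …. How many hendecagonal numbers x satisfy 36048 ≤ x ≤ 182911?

The n-th hendecagonal number is n(9n−7)/2.
Smallest index with value ≥ 36048: n = 90 (giving 36135).
Largest index with value ≤ 182911: n = 202 (giving 182911).
Indices 90 through 202: 113 terms.

113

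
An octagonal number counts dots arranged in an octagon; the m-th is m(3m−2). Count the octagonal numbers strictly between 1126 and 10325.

The n-th octagonal number is n(3n−2).
Smallest index with value > 1126: n = 20 (giving 1160).
Largest index with value < 10325: n = 58 (giving 9976).
Indices 20 through 58: 39 terms.

39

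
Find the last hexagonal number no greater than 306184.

305371

Solve n(2n−1) ≤ 306184 for integer n.
n = 391 gives 305371 ≤ 306184, while n = 392 gives 306936 > 306184; so the answer is 305371.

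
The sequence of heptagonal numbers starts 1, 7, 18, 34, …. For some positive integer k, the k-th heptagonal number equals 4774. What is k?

Set n(5n−3)/2 = 4774, giving 5n² − 3n − 9548 = 0.
The discriminant is 9 + 40·4774 = 190969, and √190969 = 437.
So n = (3 + 437) / 10 = 440/10 = 44.
Check: 44·(5·44 − 3)/2 = 4774. ✓

44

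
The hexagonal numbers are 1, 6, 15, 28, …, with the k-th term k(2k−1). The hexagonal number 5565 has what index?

Set n(2n−1) = 5565, giving 2n² − n − 5565 = 0.
So n = (1 + 211) / 4 = 212/4 = 53.
Check: 53·(2·53 − 1) = 5565. ✓

53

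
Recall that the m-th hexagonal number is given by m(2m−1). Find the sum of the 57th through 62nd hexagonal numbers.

Σ i(2i−1) = 2Σi² − Σi over i = 57..62.
Σi = 1953 − 1596 = 357 and Σi² = 81375 − 60116 = 21259.
2·21259 − 1·357 = 42161.

42161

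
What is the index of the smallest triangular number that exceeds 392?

28

Solve n(n+1)/2 > 392 for integer n.
The largest n with value ≤ 392 is 27 (since 378 ≤ 392 < 406), so the first above is n = 28, value 406.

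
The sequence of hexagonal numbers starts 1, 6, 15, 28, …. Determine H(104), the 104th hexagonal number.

21528

104·(2·104 − 1) = 104·207 = 21528.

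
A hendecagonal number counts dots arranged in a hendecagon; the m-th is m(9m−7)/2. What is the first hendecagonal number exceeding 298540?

Solve n(9n−7)/2 > 298540 for integer n.
The largest n with value ≤ 298540 is 257 (since 296321 ≤ 298540 < 298635), so the first above is n = 258, value 298635.

298635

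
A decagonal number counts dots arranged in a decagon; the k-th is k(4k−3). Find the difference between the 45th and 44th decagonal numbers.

Consecutive decagonal numbers differ by 8n − 7: here 8·45 − 7 = 353.

353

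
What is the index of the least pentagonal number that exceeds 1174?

Solve n(3n−1)/2 > 1174 for integer n.
The largest n with value ≤ 1174 is 28 (since 1162 ≤ 1174 < 1247), so the first above is n = 29, value 1247.

29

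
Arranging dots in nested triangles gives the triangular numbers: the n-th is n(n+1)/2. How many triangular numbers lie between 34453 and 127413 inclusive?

The n-th triangular number is n(n+1)/2.
Smallest index with value ≥ 34453: n = 262 (giving 34453).
Largest index with value ≤ 127413: n = 504 (giving 127260).
Indices 262 through 504: 243 terms.

243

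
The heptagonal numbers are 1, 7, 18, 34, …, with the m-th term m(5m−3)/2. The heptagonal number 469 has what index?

14

Set n(5n−3)/2 = 469, giving 5n² − 3n − 938 = 0.
The discriminant is 9 + 40·469 = 18769, and √18769 = 137.
So n = (3 + 137) / 10 = 140/10 = 14.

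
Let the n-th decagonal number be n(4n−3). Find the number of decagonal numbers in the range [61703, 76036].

14

The n-th decagonal number is n(4n−3).
Smallest index with value ≥ 61703: n = 125 (giving 62125).
Largest index with value ≤ 76036: n = 138 (giving 75762).
Indices 125 through 138: 14 terms.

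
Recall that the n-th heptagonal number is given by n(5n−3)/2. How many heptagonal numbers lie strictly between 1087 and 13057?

51

The n-th heptagonal number is n(5n−3)/2.
Smallest index with value > 1087: n = 22 (giving 1177).
Largest index with value < 13057: n = 72 (giving 12852).
Indices 22 through 72: 51 terms.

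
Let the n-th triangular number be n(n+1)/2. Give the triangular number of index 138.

9591

138·139/2 = 19182/2 = 9591.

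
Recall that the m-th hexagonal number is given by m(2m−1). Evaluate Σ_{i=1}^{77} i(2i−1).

307307

Σ i(2i−1) = 2Σi² − Σi over i = 1..77.
Σi = 3003 and Σi² = 155155.
2·155155 − 1·3003 = 307307.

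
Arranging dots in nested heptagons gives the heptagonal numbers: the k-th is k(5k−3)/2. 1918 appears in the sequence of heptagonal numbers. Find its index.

28

Set n(5n−3)/2 = 1918, giving 5n² − 3n − 3836 = 0.
The discriminant is 9 + 40·1918 = 76729, and √76729 = 277.
So n = (3 + 277) / 10 = 280/10 = 28.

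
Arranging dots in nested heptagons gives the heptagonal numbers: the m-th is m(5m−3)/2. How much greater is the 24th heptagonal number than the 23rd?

Consecutive heptagonal numbers differ by 5n − 4: here 5·24 − 4 = 116.

116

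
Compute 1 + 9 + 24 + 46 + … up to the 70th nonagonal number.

Σ i(7i−5)/2 = (7Σi² − 5Σi) / 2 over i = 1..70.
Σi = 2485 and Σi² = 116795.
(7·116795 − 5·2485) / 2 = 805140/2 = 402570.

402570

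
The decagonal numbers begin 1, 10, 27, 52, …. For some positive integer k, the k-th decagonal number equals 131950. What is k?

Set n(4n−3) = 131950, giving 4n² − 3n − 131950 = 0.
The discriminant is 9 + 16·131950 = 2111209, and √2111209 = 1453.
So n = (3 + 1453) / 8 = 1456/8 = 182.
Check: 182·(4·182 − 3) = 131950. ✓

182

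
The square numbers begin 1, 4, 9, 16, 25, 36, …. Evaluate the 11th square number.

The 11th square number is n² with n = 11.
11² = 121.

121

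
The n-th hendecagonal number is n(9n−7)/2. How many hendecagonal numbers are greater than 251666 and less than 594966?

128

The n-th hendecagonal number is n(9n−7)/2.
Smallest index with value > 251666: n = 237 (giving 251931).
Largest index with value < 594966: n = 364 (giving 594958).
Indices 237 through 364: 128 terms.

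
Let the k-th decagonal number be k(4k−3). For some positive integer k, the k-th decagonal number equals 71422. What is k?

134

Set n(4n−3) = 71422, giving 4n² − 3n − 71422 = 0.
The discriminant is 9 + 16·71422 = 1142761, and √1142761 = 1069.
So n = (3 + 1069) / 8 = 1072/8 = 134.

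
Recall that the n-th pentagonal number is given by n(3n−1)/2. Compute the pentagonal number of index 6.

51

The 6th pentagonal number is n(3n−1)/2 with n = 6.
6·(3·6 − 1)/2 = 6·17/2 = 51.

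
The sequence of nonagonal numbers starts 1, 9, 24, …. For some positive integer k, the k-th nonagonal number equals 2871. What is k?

29

Set n(7n−5)/2 = 2871, giving 7n² − 5n − 5742 = 0.
The discriminant is 25 + 56·2871 = 160801, and √160801 = 401.
So n = (5 + 401) / 14 = 406/14 = 29.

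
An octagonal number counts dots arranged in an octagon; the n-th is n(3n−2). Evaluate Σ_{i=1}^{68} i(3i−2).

316710

Σ i(3i−2) = 3Σi² − 2Σi over i = 1..68.
Σi = 2346 and Σi² = 107134.
3·107134 − 2·2346 = 316710.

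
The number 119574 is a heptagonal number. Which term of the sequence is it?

219

Set n(5n−3)/2 = 119574, giving 5n² − 3n − 239148 = 0.
The discriminant is 9 + 40·119574 = 4782969, and √4782969 = 2187.
So n = (3 + 2187) / 10 = 2190/10 = 219.
Check: 219·(5·219 − 3)/2 = 119574. ✓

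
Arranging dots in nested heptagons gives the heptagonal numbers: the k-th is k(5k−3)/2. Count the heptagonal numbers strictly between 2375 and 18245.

The n-th heptagonal number is n(5n−3)/2.
Smallest index with value > 2375: n = 32 (giving 2512).
Largest index with value < 18245: n = 85 (giving 17935).
Indices 32 through 85: 54 terms.

54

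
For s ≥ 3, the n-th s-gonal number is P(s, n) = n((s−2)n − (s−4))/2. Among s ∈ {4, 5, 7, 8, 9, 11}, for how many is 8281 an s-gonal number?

2

s = 4: P(4, 91) = 8281. ✓
s = 5: P(5, 74) = 8177 and P(5, 75) = 8400; 8281 is not s-gonal.
s = 7: P(7, 57) = 8037 and P(7, 58) = 8323; 8281 is not s-gonal.
s = 8: P(8, 52) = 8008 and P(8, 53) = 8321; 8281 is not s-gonal.
s = 9: P(9, 49) = 8281. ✓
s = 11: P(11, 43) = 8170 and P(11, 44) = 8558; 8281 is not s-gonal.
Hits: s ∈ {4, 9} → 2.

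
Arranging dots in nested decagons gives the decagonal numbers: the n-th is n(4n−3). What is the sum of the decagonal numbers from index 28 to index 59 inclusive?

248944

Σ i(4i−3) = 4Σi² − 3Σi over i = 28..59.
Σi = 1770 − 378 = 1392 and Σi² = 70210 − 6930 = 63280.
4·63280 − 3·1392 = 248944.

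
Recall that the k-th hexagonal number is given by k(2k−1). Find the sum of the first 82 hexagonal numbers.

370927

Σ i(2i−1) = 2Σi² − Σi over i = 1..82.
Σi = 3403 and Σi² = 187165.
2·187165 − 1·3403 = 370927.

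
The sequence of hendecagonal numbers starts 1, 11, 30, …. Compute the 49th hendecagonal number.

10633

The 49th hendecagonal number is n(9n−7)/2 with n = 49.
49·(9·49 − 7)/2 = 49·434/2 = 49·217 = 10633.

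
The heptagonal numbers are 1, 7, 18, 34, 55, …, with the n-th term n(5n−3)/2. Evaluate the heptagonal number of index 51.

The 51st heptagonal number is n(5n−3)/2 with n = 51.
51·(5·51 − 3)/2 = 51·252/2 = 51·126 = 6426.

6426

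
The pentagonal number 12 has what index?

Set n(3n−1)/2 = 12, giving 3n² − n − 24 = 0.
The discriminant is 1 + 24·12 = 289, and √289 = 17.
So n = (1 + 17) / 6 = 18/6 = 3.

3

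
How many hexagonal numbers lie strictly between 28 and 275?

The n-th hexagonal number is n(2n−1).
Smallest index with value > 28: n = 5 (giving 45).
Largest index with value < 275: n = 11 (giving 231).
Indices 5 through 11: 7 terms.

7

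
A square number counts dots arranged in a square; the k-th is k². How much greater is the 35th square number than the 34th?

n² − (n−1)² = 2n − 1, so 35² − 34² = 2·35 − 1 = 69.

69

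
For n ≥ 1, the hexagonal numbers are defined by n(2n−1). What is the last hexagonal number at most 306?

Solve n(2n−1) ≤ 306 for integer n.
n = 12 gives 276 ≤ 306, while n = 13 gives 325 > 306; so the answer is 276.

276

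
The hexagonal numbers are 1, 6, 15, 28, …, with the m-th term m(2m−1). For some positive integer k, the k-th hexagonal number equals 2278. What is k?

34

Set n(2n−1) = 2278, giving 2n² − n − 2278 = 0.
The discriminant is 1 + 8·2278 = 18225, and √18225 = 135.
So n = (1 + 135) / 4 = 136/4 = 34.
Check: 34·(2·34 − 1) = 2278. ✓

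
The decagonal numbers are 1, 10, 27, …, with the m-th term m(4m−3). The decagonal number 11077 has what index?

Set n(4n−3) = 11077, giving 4n² − 3n − 11077 = 0.
The discriminant is 9 + 16·11077 = 177241, and √177241 = 421.
So n = (3 + 421) / 8 = 424/8 = 53.

53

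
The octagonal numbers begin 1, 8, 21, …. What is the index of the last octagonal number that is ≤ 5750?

Solve n(3n−2) ≤ 5750 for integer n.
n = 44 gives 5720 ≤ 5750, while n = 45 gives 5985 > 5750; so the answer is index 44.

44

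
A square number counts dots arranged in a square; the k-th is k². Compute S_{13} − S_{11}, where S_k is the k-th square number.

48

13² = 169 and 11² = 121.
Difference: 169 − 121 = 48.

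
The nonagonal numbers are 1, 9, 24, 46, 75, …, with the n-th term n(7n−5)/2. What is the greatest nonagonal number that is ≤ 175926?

Solve n(7n−5)/2 ≤ 175926 for integer n.
n = 224 gives 175056 ≤ 175926, while n = 225 gives 176625 > 175926; so the answer is 175056.

175056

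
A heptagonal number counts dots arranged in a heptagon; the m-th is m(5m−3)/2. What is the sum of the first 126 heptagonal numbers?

Σ i(5i−3)/2 = (5Σi² − 3Σi) / 2 over i = 1..126.
Σi = 8001 and Σi² = 674751.
(5·674751 − 3·8001) / 2 = 3349752/2 = 1674876.

1674876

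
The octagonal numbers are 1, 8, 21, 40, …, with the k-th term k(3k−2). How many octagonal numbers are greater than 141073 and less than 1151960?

402

The n-th octagonal number is n(3n−2).
Smallest index with value > 141073: n = 218 (giving 142136).
Largest index with value < 1151960: n = 619 (giving 1148245).
Indices 218 through 619: 402 terms.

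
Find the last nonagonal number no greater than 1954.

1794

Solve n(7n−5)/2 ≤ 1954 for integer n.
n = 23 gives 1794 ≤ 1954, while n = 24 gives 1956 > 1954; so the answer is 1794.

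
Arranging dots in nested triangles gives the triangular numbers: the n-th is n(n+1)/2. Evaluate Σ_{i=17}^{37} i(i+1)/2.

8323

Σ i(i+1)/2 = (Σi² + Σi) / 2 over i = 17..37.
Σi = 703 − 136 = 567 and Σi² = 17575 − 1496 = 16079.
(1·16079 + 1·567) / 2 = 16646/2 = 8323.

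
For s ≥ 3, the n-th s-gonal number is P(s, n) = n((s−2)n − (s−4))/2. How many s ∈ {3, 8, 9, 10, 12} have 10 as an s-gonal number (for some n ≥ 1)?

2

s = 3: P(3, 4) = 10. ✓
s = 8: P(8, 2) = 8 and P(8, 3) = 21; 10 is not s-gonal.
s = 9: P(9, 2) = 9 and P(9, 3) = 24; 10 is not s-gonal.
s = 10: P(10, 2) = 10. ✓
s = 12: P(12, 1) = 1 and P(12, 2) = 12; 10 is not s-gonal.
Hits: s ∈ {3, 10} → 2.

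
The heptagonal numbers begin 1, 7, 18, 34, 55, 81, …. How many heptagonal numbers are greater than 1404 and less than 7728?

31

The n-th heptagonal number is n(5n−3)/2.
Smallest index with value > 1404: n = 25 (giving 1525).
Largest index with value < 7728: n = 55 (giving 7480).
Indices 25 through 55: 31 terms.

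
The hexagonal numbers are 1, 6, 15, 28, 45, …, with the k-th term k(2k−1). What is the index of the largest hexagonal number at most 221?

10

Solve n(2n−1) ≤ 221 for integer n.
n = 10 gives 190 ≤ 221, while n = 11 gives 231 > 221; so the answer is index 10.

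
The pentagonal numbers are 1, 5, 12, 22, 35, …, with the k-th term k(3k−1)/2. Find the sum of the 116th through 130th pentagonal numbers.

Σ i(3i−1)/2 = (3Σi² − Σi) / 2 over i = 116..130.
Σi = 8515 − 6670 = 1845 and Σi² = 740805 − 513590 = 227215.
(3·227215 − 1·1845) / 2 = 679800/2 = 339900.

339900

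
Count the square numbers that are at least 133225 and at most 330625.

The n-th square number is n².
Smallest index with value ≥ 133225: n = 365 (giving 133225).
Largest index with value ≤ 330625: n = 575 (giving 330625).
Indices 365 through 575: 211 terms.

211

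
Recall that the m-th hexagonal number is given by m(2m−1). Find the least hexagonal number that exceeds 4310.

4371

Solve n(2n−1) > 4310 for integer n.
The largest n with value ≤ 4310 is 46 (since 4186 ≤ 4310 < 4371), so the first above is n = 47, value 4371.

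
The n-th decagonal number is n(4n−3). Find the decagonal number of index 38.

5662

The 38th decagonal number is n(4n−3) with n = 38.
38·(4·38 − 3) = 38·149 = 5662.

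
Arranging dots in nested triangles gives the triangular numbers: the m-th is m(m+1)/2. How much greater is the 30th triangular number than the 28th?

59

30·31/2 = 465 and 28·29/2 = 406.
Difference: 465 − 406 = 59.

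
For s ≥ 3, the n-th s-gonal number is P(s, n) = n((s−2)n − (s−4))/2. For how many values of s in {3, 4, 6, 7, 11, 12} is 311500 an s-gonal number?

1

s = 3: P(3, 788) = 310866 and P(3, 789) = 311655; 311500 is not s-gonal.
s = 4: P(4, 558) = 311364 and P(4, 559) = 312481; 311500 is not s-gonal.
s = 6: P(6, 394) = 310078 and P(6, 395) = 311655; 311500 is not s-gonal.
s = 7: P(7, 353) = 310993 and P(7, 354) = 312759; 311500 is not s-gonal.
s = 11: P(11, 263) = 310340 and P(11, 264) = 312708; 311500 is not s-gonal.
s = 12: P(12, 250) = 311500. ✓
Hits: s ∈ {12} → 1.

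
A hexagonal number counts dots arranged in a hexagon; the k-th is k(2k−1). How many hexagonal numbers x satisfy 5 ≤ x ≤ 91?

The n-th hexagonal number is n(2n−1).
Smallest index with value ≥ 5: n = 2 (giving 6).
Largest index with value ≤ 91: n = 7 (giving 91).
Indices 2 through 7: 6 terms.

6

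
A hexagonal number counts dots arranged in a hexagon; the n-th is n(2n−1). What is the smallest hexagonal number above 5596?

5778

Solve n(2n−1) > 5596 for integer n.
The largest n with value ≤ 5596 is 53 (since 5565 ≤ 5596 < 5778), so the first above is n = 54, value 5778.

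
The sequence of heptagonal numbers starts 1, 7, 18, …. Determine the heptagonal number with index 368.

338008

The 368th heptagonal number is n(5n−3)/2 with n = 368.
368·(5·368 − 3)/2 = 368·1837/2 = 338008.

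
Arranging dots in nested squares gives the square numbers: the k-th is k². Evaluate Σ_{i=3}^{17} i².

1780

Σ_{i=3}^{17} i² = 1785 − 5 = 1780.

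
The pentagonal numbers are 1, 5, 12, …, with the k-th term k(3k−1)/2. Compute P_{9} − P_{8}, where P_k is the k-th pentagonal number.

25

Consecutive pentagonal numbers differ by 3n − 2: here 3·9 − 2 = 25.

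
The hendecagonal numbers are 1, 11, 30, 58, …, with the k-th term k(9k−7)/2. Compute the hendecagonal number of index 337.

509881

337·(9·337 − 7)/2 = 337·3026/2 = 337·1513 = 509881.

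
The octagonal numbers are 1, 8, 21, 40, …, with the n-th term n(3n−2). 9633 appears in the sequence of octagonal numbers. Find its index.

Set n(3n−2) = 9633, giving 3n² − 2n − 9633 = 0.
So n = (2 + 340) / 6 = 342/6 = 57.
Check: 57·(3·57 − 2) = 9633. ✓

57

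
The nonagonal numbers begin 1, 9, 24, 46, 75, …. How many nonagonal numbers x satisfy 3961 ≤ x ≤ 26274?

The n-th nonagonal number is n(7n−5)/2.
Smallest index with value ≥ 3961: n = 34 (giving 3961).
Largest index with value ≤ 26274: n = 87 (giving 26274).
Indices 34 through 87: 54 terms.

54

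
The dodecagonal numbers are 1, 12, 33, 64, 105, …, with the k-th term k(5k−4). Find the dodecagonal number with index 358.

639388

The 358th dodecagonal number is n(5n−4) with n = 358.
358·(5·358 − 4) = 358·1786 = 639388.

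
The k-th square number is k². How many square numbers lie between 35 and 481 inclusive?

16

The n-th square number is n².
Smallest index with value ≥ 35: n = 6 (giving 36).
Largest index with value ≤ 481: n = 21 (giving 441).
Indices 6 through 21: 16 terms.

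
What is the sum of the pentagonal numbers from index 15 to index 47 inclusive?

Σ i(3i−1)/2 = (3Σi² − Σi) / 2 over i = 15..47.
Σi = 1128 − 105 = 1023 and Σi² = 35720 − 1015 = 34705.
(3·34705 − 1·1023) / 2 = 103092/2 = 51546.

51546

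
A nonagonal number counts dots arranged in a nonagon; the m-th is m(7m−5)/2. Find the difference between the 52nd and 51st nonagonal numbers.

358

Consecutive nonagonal numbers differ by 7n − 6: here 7·52 − 6 = 358.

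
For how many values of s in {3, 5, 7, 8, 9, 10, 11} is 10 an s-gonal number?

s = 3: P(3, 4) = 10. ✓
s = 5: P(5, 2) = 5 and P(5, 3) = 12; 10 is not s-gonal.
s = 7: P(7, 2) = 7 and P(7, 3) = 18; 10 is not s-gonal.
s = 8: P(8, 2) = 8 and P(8, 3) = 21; 10 is not s-gonal.
s = 9: P(9, 2) = 9 and P(9, 3) = 24; 10 is not s-gonal.
s = 10: P(10, 2) = 10. ✓
s = 11: P(11, 1) = 1 and P(11, 2) = 11; 10 is not s-gonal.
Hits: s ∈ {3, 10} → 2.

2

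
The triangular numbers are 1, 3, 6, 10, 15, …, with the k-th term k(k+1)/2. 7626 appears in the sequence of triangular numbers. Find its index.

123

Set n(n+1)/2 = 7626, giving n² + n − 15252 = 0.
The discriminant is 1 + 8·7626 = 61009, and √61009 = 247.
So n = (-1 + 247) / 2 = 246/2 = 123.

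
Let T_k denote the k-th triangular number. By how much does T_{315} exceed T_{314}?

315

Consecutive triangular numbers differ by n: T_{315} − T_{314} = 315.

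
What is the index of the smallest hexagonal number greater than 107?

8

Solve n(2n−1) > 107 for integer n.
The largest n with value ≤ 107 is 7 (since 91 ≤ 107 < 120), so the first above is n = 8, value 120.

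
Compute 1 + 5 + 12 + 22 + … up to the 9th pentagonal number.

Σ i(3i−1)/2 = (3Σi² − Σi) / 2 over i = 1..9.
Σi = 45 and Σi² = 285.
(3·285 − 1·45) / 2 = 810/2 = 405.

405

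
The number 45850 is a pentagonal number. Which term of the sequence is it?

175

Set n(3n−1)/2 = 45850, giving 3n² − n − 91700 = 0.
So n = (1 + 1049) / 6 = 1050/6 = 175.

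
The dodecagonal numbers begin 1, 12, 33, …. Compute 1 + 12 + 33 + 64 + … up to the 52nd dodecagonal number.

Σ i(5i−4) = 5Σi² − 4Σi over i = 1..52.
Σi = 1378 and Σi² = 48230.
5·48230 − 4·1378 = 235638.

235638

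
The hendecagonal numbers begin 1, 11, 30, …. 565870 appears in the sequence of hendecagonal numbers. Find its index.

Set n(9n−7)/2 = 565870, giving 9n² − 7n − 1131740 = 0.
The discriminant is 49 + 72·565870 = 40742689, and √40742689 = 6383.
So n = (7 + 6383) / 18 = 6390/18 = 355.

355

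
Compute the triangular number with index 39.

39·40/2 = 1560/2 = 780.

780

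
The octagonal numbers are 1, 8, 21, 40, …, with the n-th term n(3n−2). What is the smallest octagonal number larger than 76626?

Solve n(3n−2) > 76626 for integer n.
The largest n with value ≤ 76626 is 160 (since 76480 ≤ 76626 < 77441), so the first above is n = 161, value 77441.

77441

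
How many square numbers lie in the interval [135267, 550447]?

374

The n-th square number is n².
Smallest index with value ≥ 135267: n = 368 (giving 135424).
Largest index with value ≤ 550447: n = 741 (giving 549081).
Indices 368 through 741: 374 terms.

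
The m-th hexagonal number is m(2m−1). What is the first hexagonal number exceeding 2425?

Solve n(2n−1) > 2425 for integer n.
The largest n with value ≤ 2425 is 35 (since 2415 ≤ 2425 < 2556), so the first above is n = 36, value 2556.

2556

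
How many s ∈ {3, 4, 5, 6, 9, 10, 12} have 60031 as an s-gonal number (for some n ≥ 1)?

s = 3: P(3, 346) = 60031. ✓
s = 4: P(4, 245) = 60025 and P(4, 246) = 60516; 60031 is not s-gonal.
s = 5: P(5, 200) = 59900 and P(5, 201) = 60501; 60031 is not s-gonal.
s = 6: P(6, 173) = 59685 and P(6, 174) = 60378; 60031 is not s-gonal.
s = 9: P(9, 131) = 59736 and P(9, 132) = 60654; 60031 is not s-gonal.
s = 10: P(10, 122) = 59170 and P(10, 123) = 60147; 60031 is not s-gonal.
s = 12: P(12, 109) = 58969 and P(12, 110) = 60060; 60031 is not s-gonal.
Hits: s ∈ {3} → 1.

1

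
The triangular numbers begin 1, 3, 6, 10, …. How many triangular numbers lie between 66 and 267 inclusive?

The n-th triangular number is n(n+1)/2.
Smallest index with value ≥ 66: n = 11 (giving 66).
Largest index with value ≤ 267: n = 22 (giving 253).
Indices 11 through 22: 12 terms.

12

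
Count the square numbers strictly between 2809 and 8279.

The n-th square number is n².
Smallest index with value > 2809: n = 54 (giving 2916).
Largest index with value < 8279: n = 90 (giving 8100).
Indices 54 through 90: 37 terms.

37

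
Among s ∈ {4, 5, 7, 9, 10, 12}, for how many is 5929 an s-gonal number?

2

s = 4: P(4, 77) = 5929. ✓
s = 5: P(5, 63) = 5922 and P(5, 64) = 6112; 5929 is not s-gonal.
s = 7: P(7, 49) = 5929. ✓
s = 9: P(9, 41) = 5781 and P(9, 42) = 6069; 5929 is not s-gonal.
s = 10: P(10, 38) = 5662 and P(10, 39) = 5967; 5929 is not s-gonal.
s = 12: P(12, 34) = 5644 and P(12, 35) = 5985; 5929 is not s-gonal.
Hits: s ∈ {4, 7} → 2.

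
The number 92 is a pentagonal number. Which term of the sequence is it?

Set n(3n−1)/2 = 92, giving 3n² − n − 184 = 0.
The discriminant is 1 + 24·92 = 2209, and √2209 = 47.
So n = (1 + 47) / 6 = 48/6 = 8.

8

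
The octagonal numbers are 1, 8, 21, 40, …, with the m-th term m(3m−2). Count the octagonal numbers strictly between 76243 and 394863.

The n-th octagonal number is n(3n−2).
Smallest index with value > 76243: n = 160 (giving 76480).
Largest index with value < 394863: n = 363 (giving 394581).
Indices 160 through 363: 204 terms.

204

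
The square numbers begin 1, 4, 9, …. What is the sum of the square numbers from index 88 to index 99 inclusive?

Σ_{i=88}^{99} i² = 328350 − 223300 = 105050.

105050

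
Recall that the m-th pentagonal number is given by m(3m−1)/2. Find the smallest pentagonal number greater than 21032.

Solve n(3n−1)/2 > 21032 for integer n.
The largest n with value ≤ 21032 is 118 (since 20827 ≤ 21032 < 21182), so the first above is n = 119, value 21182.

21182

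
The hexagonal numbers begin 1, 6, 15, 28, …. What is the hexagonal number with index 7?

The 7th hexagonal number is n(2n−1) with n = 7.
7·(2·7 − 1) = 7·13 = 91.

91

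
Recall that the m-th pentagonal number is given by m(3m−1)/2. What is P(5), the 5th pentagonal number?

The 5th pentagonal number is n(3n−1)/2 with n = 5.
5·(3·5 − 1)/2 = 5·14/2 = 5·7 = 35.

35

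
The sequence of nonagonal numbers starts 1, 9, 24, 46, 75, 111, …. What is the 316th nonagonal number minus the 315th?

Consecutive nonagonal numbers differ by 7n − 6: here 7·316 − 6 = 2206.

2206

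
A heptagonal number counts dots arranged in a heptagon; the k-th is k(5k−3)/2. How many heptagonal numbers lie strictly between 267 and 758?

The n-th heptagonal number is n(5n−3)/2.
Smallest index with value > 267: n = 11 (giving 286).
Largest index with value < 758: n = 17 (giving 697).
Indices 11 through 17: 7 terms.

7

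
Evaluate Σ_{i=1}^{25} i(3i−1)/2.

8125

Σ i(3i−1)/2 = (3Σi² − Σi) / 2 over i = 1..25.
Σi = 325 and Σi² = 5525.
(3·5525 − 1·325) / 2 = 16250/2 = 8125.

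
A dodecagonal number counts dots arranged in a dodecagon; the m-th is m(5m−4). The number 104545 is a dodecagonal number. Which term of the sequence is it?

145

Set n(5n−4) = 104545, giving 5n² − 4n − 104545 = 0.
The discriminant is 16 + 20·104545 = 2090916, and √2090916 = 1446.
So n = (4 + 1446) / 10 = 1450/10 = 145.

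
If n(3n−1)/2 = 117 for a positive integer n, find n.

9

Set n(3n−1)/2 = 117, giving 3n² − n − 234 = 0.
The discriminant is 1 + 24·117 = 2809, and √2809 = 53.
So n = (1 + 53) / 6 = 54/6 = 9.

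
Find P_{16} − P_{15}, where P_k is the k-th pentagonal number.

Consecutive pentagonal numbers differ by 3n − 2: here 3·16 − 2 = 46.

46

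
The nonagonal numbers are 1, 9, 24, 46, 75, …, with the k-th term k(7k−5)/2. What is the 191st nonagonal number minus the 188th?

3972

191·(7·191 − 5)/2 = 127206 and 188·(7·188 − 5)/2 = 123234.
Difference: 127206 − 123234 = 3972.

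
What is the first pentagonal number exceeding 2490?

Solve n(3n−1)/2 > 2490 for integer n.
The largest n with value ≤ 2490 is 40 (since 2380 ≤ 2490 < 2501), so the first above is n = 41, value 2501.

2501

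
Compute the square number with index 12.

144

The 12th square number is n² with n = 12.
12² = 144.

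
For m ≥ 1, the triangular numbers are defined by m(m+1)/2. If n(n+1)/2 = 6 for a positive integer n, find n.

3

Set n(n+1)/2 = 6, giving n² + n − 12 = 0.
The discriminant is 1 + 8·6 = 49, and √49 = 7.
So n = (-1 + 7) / 2 = 6/2 = 3.
Check: 3·4/2 = 6. ✓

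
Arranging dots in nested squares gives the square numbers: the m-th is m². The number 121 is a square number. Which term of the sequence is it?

We need n² = 121, so n = √121 = 11.
Check: 11² = 121. ✓

11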